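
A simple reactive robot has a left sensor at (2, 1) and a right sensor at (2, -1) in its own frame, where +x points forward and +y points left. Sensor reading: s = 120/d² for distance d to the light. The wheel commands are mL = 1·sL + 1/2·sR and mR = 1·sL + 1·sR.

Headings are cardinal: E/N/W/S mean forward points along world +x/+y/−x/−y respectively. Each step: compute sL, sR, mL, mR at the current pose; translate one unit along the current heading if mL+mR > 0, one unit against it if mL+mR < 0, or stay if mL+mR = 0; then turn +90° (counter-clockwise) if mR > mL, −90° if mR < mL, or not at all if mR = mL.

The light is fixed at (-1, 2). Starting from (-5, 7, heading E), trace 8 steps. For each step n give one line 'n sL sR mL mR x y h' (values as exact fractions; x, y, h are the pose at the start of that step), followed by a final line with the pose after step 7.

0 3 6 6 9 -5 7 E
1 24/13 120/53 2052/689 2832/689 -4 7 N
2 12/5 60/37 594/185 744/185 -4 8 W
3 24/5 120/41 1284/205 1584/205 -5 8 S
4 3 6 6 9 -5 7 E
5 24/13 120/53 2052/689 2832/689 -4 7 N
6 12/5 60/37 594/185 744/185 -4 8 W
7 24/5 120/41 1284/205 1584/205 -5 8 S
final -5 7 E

n=0: pose=(-5,7,E); sL=3, sR=6; mL=6, mR=9; mL+mR=15 → advance +1; mR−mL=3 → turn +1·90°
n=1: pose=(-4,7,N); sL=24/13, sR=120/53; mL=2052/689, mR=2832/689; mL+mR=4884/689 → advance +1; mR−mL=60/53 → turn +1·90°
n=2: pose=(-4,8,W); sL=12/5, sR=60/37; mL=594/185, mR=744/185; mL+mR=1338/185 → advance +1; mR−mL=30/37 → turn +1·90°
n=3: pose=(-5,8,S); sL=24/5, sR=120/41; mL=1284/205, mR=1584/205; mL+mR=2868/205 → advance +1; mR−mL=60/41 → turn +1·90°
n=4: pose=(-5,7,E); sL=3, sR=6; mL=6, mR=9; mL+mR=15 → advance +1; mR−mL=3 → turn +1·90°
n=5: pose=(-4,7,N); sL=24/13, sR=120/53; mL=2052/689, mR=2832/689; mL+mR=4884/689 → advance +1; mR−mL=60/53 → turn +1·90°
n=6: pose=(-4,8,W); sL=12/5, sR=60/37; mL=594/185, mR=744/185; mL+mR=1338/185 → advance +1; mR−mL=30/37 → turn +1·90°
n=7: pose=(-5,8,S); sL=24/5, sR=120/41; mL=1284/205, mR=1584/205; mL+mR=2868/205 → advance +1; mR−mL=60/41 → turn +1·90°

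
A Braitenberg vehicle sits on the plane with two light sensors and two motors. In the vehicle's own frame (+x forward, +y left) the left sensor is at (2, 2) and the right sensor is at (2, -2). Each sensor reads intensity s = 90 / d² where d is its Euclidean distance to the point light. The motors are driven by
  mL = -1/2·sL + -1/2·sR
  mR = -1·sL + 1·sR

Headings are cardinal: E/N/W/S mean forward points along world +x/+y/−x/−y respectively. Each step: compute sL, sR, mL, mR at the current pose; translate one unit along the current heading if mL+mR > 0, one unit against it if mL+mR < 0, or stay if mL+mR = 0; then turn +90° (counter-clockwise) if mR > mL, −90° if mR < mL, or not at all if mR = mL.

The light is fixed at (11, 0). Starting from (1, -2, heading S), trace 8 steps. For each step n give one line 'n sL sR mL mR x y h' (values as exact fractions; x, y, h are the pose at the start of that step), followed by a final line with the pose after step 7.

n=0: pose=(1,-2,S); sL=9/8, sR=9/16; mL=-27/32, mR=-9/16; mL+mR=-45/32 → advance -1; mR−mL=9/32 → turn +1·90°
n=1: pose=(1,-1,E); sL=18/13, sR=90/73; mL=-1242/949, mR=-144/949; mL+mR=-1386/949 → advance -1; mR−mL=1098/949 → turn +1·90°
n=2: pose=(0,-1,N); sL=9/17, sR=45/41; mL=-567/697, mR=396/697; mL+mR=-171/697 → advance -1; mR−mL=963/697 → turn +1·90°
n=3: pose=(0,-2,W); sL=18/37, sR=90/169; mL=-3186/6253, mR=288/6253; mL+mR=-2898/6253 → advance -1; mR−mL=3474/6253 → turn +1·90°
n=4: pose=(1,-2,S); sL=9/8, sR=9/16; mL=-27/32, mR=-9/16; mL+mR=-45/32 → advance -1; mR−mL=9/32 → turn +1·90°
n=5: pose=(1,-1,E); sL=18/13, sR=90/73; mL=-1242/949, mR=-144/949; mL+mR=-1386/949 → advance -1; mR−mL=1098/949 → turn +1·90°
n=6: pose=(0,-1,N); sL=9/17, sR=45/41; mL=-567/697, mR=396/697; mL+mR=-171/697 → advance -1; mR−mL=963/697 → turn +1·90°
n=7: pose=(0,-2,W); sL=18/37, sR=90/169; mL=-3186/6253, mR=288/6253; mL+mR=-2898/6253 → advance -1; mR−mL=3474/6253 → turn +1·90°

0 9/8 9/16 -27/32 -9/16 1 -2 S
1 18/13 90/73 -1242/949 -144/949 1 -1 E
2 9/17 45/41 -567/697 396/697 0 -1 N
3 18/37 90/169 -3186/6253 288/6253 0 -2 W
4 9/8 9/16 -27/32 -9/16 1 -2 S
5 18/13 90/73 -1242/949 -144/949 1 -1 E
6 9/17 45/41 -567/697 396/697 0 -1 N
7 18/37 90/169 -3186/6253 288/6253 0 -2 W
final 1 -2 S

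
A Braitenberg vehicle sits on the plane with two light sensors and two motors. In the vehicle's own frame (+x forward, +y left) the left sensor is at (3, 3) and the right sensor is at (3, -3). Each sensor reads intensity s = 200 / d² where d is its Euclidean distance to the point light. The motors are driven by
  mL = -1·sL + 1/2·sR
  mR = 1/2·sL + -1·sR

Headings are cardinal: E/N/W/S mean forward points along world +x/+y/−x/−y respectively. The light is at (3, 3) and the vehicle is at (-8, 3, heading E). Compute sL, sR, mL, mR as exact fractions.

left sensor world pos  = (-5, 6); dL² = 73
right sensor world pos = (-5, 0); dR² = 73
sL = 200/73 = 200/73
sR = 200/73 = 200/73
mL = -1·sL + 1/2·sR = -100/73
mR = 1/2·sL + -1·sR = -100/73

200/73 200/73 -100/73 -100/73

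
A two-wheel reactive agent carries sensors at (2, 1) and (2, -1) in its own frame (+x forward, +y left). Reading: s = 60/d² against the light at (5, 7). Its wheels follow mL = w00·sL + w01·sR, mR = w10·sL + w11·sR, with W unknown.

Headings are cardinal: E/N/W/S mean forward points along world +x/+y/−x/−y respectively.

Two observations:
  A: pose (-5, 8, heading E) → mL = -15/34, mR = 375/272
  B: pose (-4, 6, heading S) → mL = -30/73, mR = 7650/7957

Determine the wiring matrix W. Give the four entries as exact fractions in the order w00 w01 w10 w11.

-1/2 0 1/2 1

obs A: pose=(-5,8,E) → sL=15/17, sR=15/16, mL=-15/34, mR=375/272
obs B: pose=(-4,6,S) → sL=60/73, sR=60/109, mL=-30/73, mR=7650/7957
sensor matrix S = [[15/17, 15/16], [60/73, 60/109]]; det S = -154125/541076
solve [mL_A; mL_B] = S·[w00; w01] and [mR_A; mR_B] = S·[w10; w11]:
  w00 = -1/2, w01 = 0, w10 = 1/2, w11 = 1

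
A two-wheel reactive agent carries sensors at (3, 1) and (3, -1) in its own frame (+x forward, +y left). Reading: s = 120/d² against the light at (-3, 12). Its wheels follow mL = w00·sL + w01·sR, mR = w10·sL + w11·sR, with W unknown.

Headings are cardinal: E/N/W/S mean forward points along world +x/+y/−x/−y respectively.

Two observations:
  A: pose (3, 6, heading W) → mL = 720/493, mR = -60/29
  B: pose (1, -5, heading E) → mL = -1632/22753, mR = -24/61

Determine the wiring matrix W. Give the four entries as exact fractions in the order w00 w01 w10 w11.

obs A: pose=(3,6,W) → sL=60/29, sR=60/17, mL=720/493, mR=-60/29
obs B: pose=(1,-5,E) → sL=24/61, sR=120/373, mL=-1632/22753, mR=-24/61
sensor matrix S = [[60/29, 60/17], [24/61, 120/373]]; det S = -8110080/11217229
solve [mL_A; mL_B] = S·[w00; w01] and [mR_A; mR_B] = S·[w10; w11]:
  w00 = -1, w01 = 1, w10 = -1, w11 = 0

-1 1 -1 0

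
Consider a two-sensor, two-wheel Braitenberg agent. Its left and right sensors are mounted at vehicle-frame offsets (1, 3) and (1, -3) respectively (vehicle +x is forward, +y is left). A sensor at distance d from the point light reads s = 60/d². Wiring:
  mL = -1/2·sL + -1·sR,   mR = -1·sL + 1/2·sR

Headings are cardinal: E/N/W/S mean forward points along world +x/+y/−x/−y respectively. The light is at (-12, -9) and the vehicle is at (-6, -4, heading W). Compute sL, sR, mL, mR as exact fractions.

60/29 60/89 -4410/2581 -4470/2581

left sensor world pos  = (-7, -7); dL² = 29
right sensor world pos = (-7, -1); dR² = 89
sL = 60/29 = 60/29
sR = 60/89 = 60/89
mL = -1/2·sL + -1·sR = -4410/2581
mR = -1·sL + 1/2·sR = -4470/2581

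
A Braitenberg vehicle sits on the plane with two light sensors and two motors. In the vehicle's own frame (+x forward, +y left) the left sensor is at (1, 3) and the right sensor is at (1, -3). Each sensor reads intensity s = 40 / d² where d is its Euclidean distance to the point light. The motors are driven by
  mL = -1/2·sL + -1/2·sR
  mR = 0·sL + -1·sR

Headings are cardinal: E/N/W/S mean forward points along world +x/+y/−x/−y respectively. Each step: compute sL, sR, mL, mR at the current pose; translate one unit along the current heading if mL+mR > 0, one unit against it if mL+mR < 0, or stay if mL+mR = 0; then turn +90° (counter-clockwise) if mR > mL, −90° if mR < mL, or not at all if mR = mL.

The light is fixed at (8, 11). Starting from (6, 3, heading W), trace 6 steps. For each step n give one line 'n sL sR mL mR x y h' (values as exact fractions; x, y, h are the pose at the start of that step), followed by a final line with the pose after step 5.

n=0: pose=(6,3,W); sL=4/13, sR=20/17; mL=-164/221, mR=-20/17; mL+mR=-424/221 → advance -1; mR−mL=-96/221 → turn -1·90°
n=1: pose=(7,3,N); sL=8/13, sR=40/53; mL=-472/689, mR=-40/53; mL+mR=-992/689 → advance -1; mR−mL=-48/689 → turn -1·90°
n=2: pose=(7,2,E); sL=10/9, sR=5/18; mL=-25/36, mR=-5/18; mL+mR=-35/36 → advance -1; mR−mL=5/12 → turn +1·90°
n=3: pose=(6,2,N); sL=40/89, sR=8/13; mL=-616/1157, mR=-8/13; mL+mR=-1328/1157 → advance -1; mR−mL=-96/1157 → turn -1·90°
n=4: pose=(6,1,E); sL=4/5, sR=4/17; mL=-44/85, mR=-4/17; mL+mR=-64/85 → advance -1; mR−mL=24/85 → turn +1·90°
n=5: pose=(5,1,N); sL=40/117, sR=40/81; mL=-440/1053, mR=-40/81; mL+mR=-320/351 → advance -1; mR−mL=-80/1053 → turn -1·90°

0 4/13 20/17 -164/221 -20/17 6 3 W
1 8/13 40/53 -472/689 -40/53 7 3 N
2 10/9 5/18 -25/36 -5/18 7 2 E
3 40/89 8/13 -616/1157 -8/13 6 2 N
4 4/5 4/17 -44/85 -4/17 6 1 E
5 40/117 40/81 -440/1053 -40/81 5 1 N
final 5 0 E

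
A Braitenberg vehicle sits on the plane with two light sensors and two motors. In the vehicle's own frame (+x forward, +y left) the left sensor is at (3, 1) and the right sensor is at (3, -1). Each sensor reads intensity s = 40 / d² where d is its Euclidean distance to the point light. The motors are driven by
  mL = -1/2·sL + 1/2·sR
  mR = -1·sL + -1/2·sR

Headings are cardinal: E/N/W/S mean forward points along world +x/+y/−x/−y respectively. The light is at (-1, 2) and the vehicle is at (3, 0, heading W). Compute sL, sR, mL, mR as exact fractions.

4 20 8 -14

left sensor world pos  = (0, -1); dL² = 10
right sensor world pos = (0, 1); dR² = 2
sL = 40/10 = 4
sR = 40/2 = 20
mL = -1/2·sL + 1/2·sR = 8
mR = -1·sL + -1/2·sR = -14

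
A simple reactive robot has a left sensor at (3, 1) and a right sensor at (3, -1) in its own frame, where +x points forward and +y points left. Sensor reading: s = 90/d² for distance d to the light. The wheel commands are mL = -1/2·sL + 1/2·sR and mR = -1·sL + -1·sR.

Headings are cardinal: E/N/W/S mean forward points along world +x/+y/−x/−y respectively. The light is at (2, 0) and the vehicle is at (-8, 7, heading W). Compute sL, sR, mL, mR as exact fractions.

18/41 90/233 -252/9553 -7884/9553

left sensor world pos  = (-11, 6); dL² = 205
right sensor world pos = (-11, 8); dR² = 233
sL = 90/205 = 18/41
sR = 90/233 = 90/233
mL = -1/2·sL + 1/2·sR = -252/9553
mR = -1·sL + -1·sR = -7884/9553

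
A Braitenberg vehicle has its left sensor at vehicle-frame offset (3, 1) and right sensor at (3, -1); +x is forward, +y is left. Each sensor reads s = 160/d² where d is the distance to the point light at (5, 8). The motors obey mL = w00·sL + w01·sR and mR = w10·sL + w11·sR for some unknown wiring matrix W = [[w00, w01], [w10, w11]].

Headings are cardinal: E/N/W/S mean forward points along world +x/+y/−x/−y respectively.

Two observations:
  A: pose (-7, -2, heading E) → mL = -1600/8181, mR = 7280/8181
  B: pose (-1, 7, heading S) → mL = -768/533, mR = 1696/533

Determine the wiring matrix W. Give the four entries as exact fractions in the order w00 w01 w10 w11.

-1 1 1/2 1/2

obs A: pose=(-7,-2,E) → sL=80/81, sR=80/101, mL=-1600/8181, mR=7280/8181
obs B: pose=(-1,7,S) → sL=160/41, sR=32/13, mL=-768/533, mR=1696/533
sensor matrix S = [[80/81, 80/101], [160/41, 32/13]]; det S = -2877440/4360473
solve [mL_A; mL_B] = S·[w00; w01] and [mR_A; mR_B] = S·[w10; w11]:
  w00 = -1, w01 = 1, w10 = 1/2, w11 = 1/2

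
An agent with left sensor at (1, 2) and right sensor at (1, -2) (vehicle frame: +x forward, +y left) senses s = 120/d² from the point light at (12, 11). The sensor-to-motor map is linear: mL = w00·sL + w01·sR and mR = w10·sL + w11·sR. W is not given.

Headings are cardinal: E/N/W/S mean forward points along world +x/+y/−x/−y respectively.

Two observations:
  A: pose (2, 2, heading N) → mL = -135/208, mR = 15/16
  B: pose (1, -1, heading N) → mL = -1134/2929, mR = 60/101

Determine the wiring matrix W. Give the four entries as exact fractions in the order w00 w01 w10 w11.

1/2 -1 0 1

obs A: pose=(2,2,N) → sL=15/26, sR=15/16, mL=-135/208, mR=15/16
obs B: pose=(1,-1,N) → sL=12/29, sR=60/101, mL=-1134/2929, mR=60/101
sensor matrix S = [[15/26, 15/16], [12/29, 60/101]]; det S = -6885/152308
solve [mL_A; mL_B] = S·[w00; w01] and [mR_A; mR_B] = S·[w10; w11]:
  w00 = 1/2, w01 = -1, w10 = 0, w11 = 1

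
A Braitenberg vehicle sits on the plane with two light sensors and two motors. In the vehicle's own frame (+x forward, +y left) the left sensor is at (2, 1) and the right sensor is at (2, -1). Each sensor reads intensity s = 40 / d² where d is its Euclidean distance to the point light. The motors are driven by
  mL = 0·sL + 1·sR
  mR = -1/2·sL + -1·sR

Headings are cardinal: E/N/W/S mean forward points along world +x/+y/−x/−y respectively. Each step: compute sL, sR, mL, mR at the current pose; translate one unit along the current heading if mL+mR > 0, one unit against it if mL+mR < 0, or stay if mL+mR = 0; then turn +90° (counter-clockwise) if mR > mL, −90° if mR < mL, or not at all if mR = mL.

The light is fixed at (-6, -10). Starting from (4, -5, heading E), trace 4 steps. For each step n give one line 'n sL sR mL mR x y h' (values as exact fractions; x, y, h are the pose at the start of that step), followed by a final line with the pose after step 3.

0 2/9 1/4 1/4 -13/36 4 -5 E
1 40/109 40/73 40/73 -5820/7957 3 -5 S
2 20/37 20/49 20/49 -1230/1813 3 -4 W
3 8/29 8/37 8/37 -380/1073 4 -4 N
final 4 -5 E

n=0: pose=(4,-5,E); sL=2/9, sR=1/4; mL=1/4, mR=-13/36; mL+mR=-1/9 → advance -1; mR−mL=-11/18 → turn -1·90°
n=1: pose=(3,-5,S); sL=40/109, sR=40/73; mL=40/73, mR=-5820/7957; mL+mR=-20/109 → advance -1; mR−mL=-10180/7957 → turn -1·90°
n=2: pose=(3,-4,W); sL=20/37, sR=20/49; mL=20/49, mR=-1230/1813; mL+mR=-10/37 → advance -1; mR−mL=-1970/1813 → turn -1·90°
n=3: pose=(4,-4,N); sL=8/29, sR=8/37; mL=8/37, mR=-380/1073; mL+mR=-4/29 → advance -1; mR−mL=-612/1073 → turn -1·90°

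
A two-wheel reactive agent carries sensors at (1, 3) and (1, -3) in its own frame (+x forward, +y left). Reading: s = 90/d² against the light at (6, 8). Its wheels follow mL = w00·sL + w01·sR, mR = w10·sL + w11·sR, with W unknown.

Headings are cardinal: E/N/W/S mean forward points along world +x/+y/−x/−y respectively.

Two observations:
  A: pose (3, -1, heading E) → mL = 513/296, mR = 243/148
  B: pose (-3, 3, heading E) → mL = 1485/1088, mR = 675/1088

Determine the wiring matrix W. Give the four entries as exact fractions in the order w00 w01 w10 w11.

1/2 1 1 -1

obs A: pose=(3,-1,E) → sL=9/4, sR=45/74, mL=513/296, mR=243/148
obs B: pose=(-3,3,E) → sL=45/34, sR=45/64, mL=1485/1088, mR=675/1088
sensor matrix S = [[9/4, 45/74], [45/34, 45/64]]; det S = 125145/161024
solve [mL_A; mL_B] = S·[w00; w01] and [mR_A; mR_B] = S·[w10; w11]:
  w00 = 1/2, w01 = 1, w10 = 1, w11 = -1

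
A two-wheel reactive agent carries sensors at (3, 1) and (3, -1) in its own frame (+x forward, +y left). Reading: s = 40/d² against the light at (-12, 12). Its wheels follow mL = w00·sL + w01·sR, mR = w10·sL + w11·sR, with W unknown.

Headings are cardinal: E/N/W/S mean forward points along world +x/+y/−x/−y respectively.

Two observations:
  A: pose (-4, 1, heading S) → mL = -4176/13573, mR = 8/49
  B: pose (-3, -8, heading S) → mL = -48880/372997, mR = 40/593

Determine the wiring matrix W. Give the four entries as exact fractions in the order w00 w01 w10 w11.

obs A: pose=(-4,1,S) → sL=40/277, sR=8/49, mL=-4176/13573, mR=8/49
obs B: pose=(-3,-8,S) → sL=40/629, sR=40/593, mL=-48880/372997, mR=40/593
sensor matrix S = [[40/277, 8/49], [40/629, 40/593]]; det S = -3249920/5062688281
solve [mL_A; mL_B] = S·[w00; w01] and [mR_A; mR_B] = S·[w10; w11]:
  w00 = -1, w01 = -1, w10 = 0, w11 = 1

-1 -1 0 1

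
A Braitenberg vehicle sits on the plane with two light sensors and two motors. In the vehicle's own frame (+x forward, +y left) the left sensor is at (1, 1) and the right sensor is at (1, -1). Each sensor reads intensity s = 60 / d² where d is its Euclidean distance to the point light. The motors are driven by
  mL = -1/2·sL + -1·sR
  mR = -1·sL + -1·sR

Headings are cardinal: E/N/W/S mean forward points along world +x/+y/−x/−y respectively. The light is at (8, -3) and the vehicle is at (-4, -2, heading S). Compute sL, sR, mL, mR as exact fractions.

60/121 60/169 -12330/20449 -17400/20449

left sensor world pos  = (-3, -3); dL² = 121
right sensor world pos = (-5, -3); dR² = 169
sL = 60/121 = 60/121
sR = 60/169 = 60/169
mL = -1/2·sL + -1·sR = -12330/20449
mR = -1·sL + -1·sR = -17400/20449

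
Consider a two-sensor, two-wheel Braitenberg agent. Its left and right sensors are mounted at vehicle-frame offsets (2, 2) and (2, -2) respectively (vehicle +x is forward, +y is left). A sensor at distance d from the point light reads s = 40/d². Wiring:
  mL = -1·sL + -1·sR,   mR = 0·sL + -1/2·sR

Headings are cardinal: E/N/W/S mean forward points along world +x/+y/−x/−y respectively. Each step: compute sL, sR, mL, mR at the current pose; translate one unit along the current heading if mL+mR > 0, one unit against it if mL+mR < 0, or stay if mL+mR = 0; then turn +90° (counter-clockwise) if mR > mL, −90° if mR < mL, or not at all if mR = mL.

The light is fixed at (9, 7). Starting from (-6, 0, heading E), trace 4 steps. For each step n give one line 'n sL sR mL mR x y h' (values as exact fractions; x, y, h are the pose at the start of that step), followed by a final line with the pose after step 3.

0 20/97 4/25 -888/2425 -2/25 -6 0 E
1 40/349 40/221 -22800/77129 -20/221 -7 0 N
2 5/53 1/9 -98/477 -1/18 -7 -1 W
3 40/269 40/389 -26320/104641 -20/389 -6 -1 S
final -6 0 E

n=0: pose=(-6,0,E); sL=20/97, sR=4/25; mL=-888/2425, mR=-2/25; mL+mR=-1082/2425 → advance -1; mR−mL=694/2425 → turn +1·90°
n=1: pose=(-7,0,N); sL=40/349, sR=40/221; mL=-22800/77129, mR=-20/221; mL+mR=-29780/77129 → advance -1; mR−mL=15820/77129 → turn +1·90°
n=2: pose=(-7,-1,W); sL=5/53, sR=1/9; mL=-98/477, mR=-1/18; mL+mR=-83/318 → advance -1; mR−mL=143/954 → turn +1·90°
n=3: pose=(-6,-1,S); sL=40/269, sR=40/389; mL=-26320/104641, mR=-20/389; mL+mR=-31700/104641 → advance -1; mR−mL=20940/104641 → turn +1·90°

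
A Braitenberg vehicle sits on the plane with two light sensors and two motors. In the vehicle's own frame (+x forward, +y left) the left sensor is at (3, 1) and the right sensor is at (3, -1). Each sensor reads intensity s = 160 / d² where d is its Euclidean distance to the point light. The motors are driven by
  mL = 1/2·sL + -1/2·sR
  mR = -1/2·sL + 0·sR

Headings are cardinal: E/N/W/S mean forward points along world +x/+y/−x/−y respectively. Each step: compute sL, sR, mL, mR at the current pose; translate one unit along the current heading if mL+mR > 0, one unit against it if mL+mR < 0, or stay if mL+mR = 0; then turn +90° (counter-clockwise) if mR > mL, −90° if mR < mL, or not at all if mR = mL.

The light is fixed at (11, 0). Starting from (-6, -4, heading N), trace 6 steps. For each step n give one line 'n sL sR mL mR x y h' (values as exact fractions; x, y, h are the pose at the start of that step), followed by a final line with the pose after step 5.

0 32/65 160/257 -1088/16705 -16/65 -6 -4 N
1 40/53 20/29 50/1537 -20/53 -6 -5 E
2 160/353 32/85 1152/30005 -80/353 -7 -5 S
3 80/233 16/45 -64/10485 -40/233 -7 -4 W
4 32/65 160/257 -1088/16705 -16/65 -6 -4 N
5 40/53 20/29 50/1537 -20/53 -6 -5 E
final -7 -5 S

n=0: pose=(-6,-4,N); sL=32/65, sR=160/257; mL=-1088/16705, mR=-16/65; mL+mR=-80/257 → advance -1; mR−mL=-3024/16705 → turn -1·90°
n=1: pose=(-6,-5,E); sL=40/53, sR=20/29; mL=50/1537, mR=-20/53; mL+mR=-10/29 → advance -1; mR−mL=-630/1537 → turn -1·90°
n=2: pose=(-7,-5,S); sL=160/353, sR=32/85; mL=1152/30005, mR=-80/353; mL+mR=-16/85 → advance -1; mR−mL=-7952/30005 → turn -1·90°
n=3: pose=(-7,-4,W); sL=80/233, sR=16/45; mL=-64/10485, mR=-40/233; mL+mR=-8/45 → advance -1; mR−mL=-1736/10485 → turn -1·90°
n=4: pose=(-6,-4,N); sL=32/65, sR=160/257; mL=-1088/16705, mR=-16/65; mL+mR=-80/257 → advance -1; mR−mL=-3024/16705 → turn -1·90°
n=5: pose=(-6,-5,E); sL=40/53, sR=20/29; mL=50/1537, mR=-20/53; mL+mR=-10/29 → advance -1; mR−mL=-630/1537 → turn -1·90°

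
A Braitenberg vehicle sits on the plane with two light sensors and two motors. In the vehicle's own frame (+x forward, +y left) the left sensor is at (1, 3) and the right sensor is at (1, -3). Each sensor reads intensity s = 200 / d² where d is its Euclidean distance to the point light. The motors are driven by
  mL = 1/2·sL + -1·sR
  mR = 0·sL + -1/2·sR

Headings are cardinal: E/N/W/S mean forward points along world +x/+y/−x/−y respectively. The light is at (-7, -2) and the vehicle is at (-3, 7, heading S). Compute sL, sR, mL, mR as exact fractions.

200/113 40/13 -3220/1469 -20/13

left sensor world pos  = (0, 6); dL² = 113
right sensor world pos = (-6, 6); dR² = 65
sL = 200/113 = 200/113
sR = 200/65 = 40/13
mL = 1/2·sL + -1·sR = -3220/1469
mR = 0·sL + -1/2·sR = -20/13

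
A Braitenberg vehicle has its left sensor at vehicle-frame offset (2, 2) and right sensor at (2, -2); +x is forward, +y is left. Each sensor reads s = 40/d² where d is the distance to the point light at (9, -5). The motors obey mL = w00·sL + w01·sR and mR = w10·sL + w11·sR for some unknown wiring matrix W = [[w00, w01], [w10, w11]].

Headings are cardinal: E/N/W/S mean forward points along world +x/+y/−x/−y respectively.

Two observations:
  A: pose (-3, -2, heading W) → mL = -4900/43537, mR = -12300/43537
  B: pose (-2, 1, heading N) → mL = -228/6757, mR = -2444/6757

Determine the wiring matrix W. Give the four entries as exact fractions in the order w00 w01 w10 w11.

obs A: pose=(-3,-2,W) → sL=40/197, sR=40/221, mL=-4900/43537, mR=-12300/43537
obs B: pose=(-2,1,N) → sL=40/233, sR=8/29, mL=-228/6757, mR=-2444/6757
sensor matrix S = [[40/197, 40/221], [40/233, 8/29]]; det S = 7336960/294179509
solve [mL_A; mL_B] = S·[w00; w01] and [mR_A; mR_B] = S·[w10; w11]:
  w00 = -1, w01 = 1/2, w10 = -1/2, w11 = -1

-1 1/2 -1/2 -1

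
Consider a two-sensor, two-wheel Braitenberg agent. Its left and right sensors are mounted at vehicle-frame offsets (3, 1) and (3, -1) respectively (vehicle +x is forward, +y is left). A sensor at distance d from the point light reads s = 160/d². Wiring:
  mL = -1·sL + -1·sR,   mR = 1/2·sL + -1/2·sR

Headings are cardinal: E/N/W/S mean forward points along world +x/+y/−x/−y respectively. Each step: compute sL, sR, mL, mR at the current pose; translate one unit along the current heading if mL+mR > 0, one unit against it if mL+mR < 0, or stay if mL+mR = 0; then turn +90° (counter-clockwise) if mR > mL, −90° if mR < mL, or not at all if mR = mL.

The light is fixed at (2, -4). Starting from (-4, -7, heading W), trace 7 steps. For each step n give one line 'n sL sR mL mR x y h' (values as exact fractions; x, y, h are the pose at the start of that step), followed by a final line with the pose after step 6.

0 160/97 32/17 -5824/1649 -192/1649 -4 -7 W
1 40/13 20/9 -620/117 50/117 -3 -7 S
2 32 160/13 -576/13 128/13 -3 -6 E
3 16/5 80/13 -608/65 -96/65 -4 -6 N
4 160/97 32/17 -5824/1649 -192/1649 -4 -7 W
5 40/13 20/9 -620/117 50/117 -3 -7 S
6 32 160/13 -576/13 128/13 -3 -6 E
final -4 -6 N

n=0: pose=(-4,-7,W); sL=160/97, sR=32/17; mL=-5824/1649, mR=-192/1649; mL+mR=-6016/1649 → advance -1; mR−mL=5632/1649 → turn +1·90°
n=1: pose=(-3,-7,S); sL=40/13, sR=20/9; mL=-620/117, mR=50/117; mL+mR=-190/39 → advance -1; mR−mL=670/117 → turn +1·90°
n=2: pose=(-3,-6,E); sL=32, sR=160/13; mL=-576/13, mR=128/13; mL+mR=-448/13 → advance -1; mR−mL=704/13 → turn +1·90°
n=3: pose=(-4,-6,N); sL=16/5, sR=80/13; mL=-608/65, mR=-96/65; mL+mR=-704/65 → advance -1; mR−mL=512/65 → turn +1·90°
n=4: pose=(-4,-7,W); sL=160/97, sR=32/17; mL=-5824/1649, mR=-192/1649; mL+mR=-6016/1649 → advance -1; mR−mL=5632/1649 → turn +1·90°
n=5: pose=(-3,-7,S); sL=40/13, sR=20/9; mL=-620/117, mR=50/117; mL+mR=-190/39 → advance -1; mR−mL=670/117 → turn +1·90°
n=6: pose=(-3,-6,E); sL=32, sR=160/13; mL=-576/13, mR=128/13; mL+mR=-448/13 → advance -1; mR−mL=704/13 → turn +1·90°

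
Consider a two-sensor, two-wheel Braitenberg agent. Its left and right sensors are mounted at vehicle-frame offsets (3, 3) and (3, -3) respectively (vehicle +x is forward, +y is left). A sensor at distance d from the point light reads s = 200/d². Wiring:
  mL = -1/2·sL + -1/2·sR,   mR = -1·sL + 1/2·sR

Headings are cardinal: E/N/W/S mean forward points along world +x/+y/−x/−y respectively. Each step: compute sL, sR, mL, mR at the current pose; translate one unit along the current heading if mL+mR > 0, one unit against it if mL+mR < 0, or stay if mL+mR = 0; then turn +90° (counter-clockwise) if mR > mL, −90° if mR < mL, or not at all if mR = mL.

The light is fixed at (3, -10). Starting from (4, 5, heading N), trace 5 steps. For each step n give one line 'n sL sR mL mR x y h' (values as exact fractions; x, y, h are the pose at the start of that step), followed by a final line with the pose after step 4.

0 25/41 10/17 -835/1394 -220/697 4 5 N
1 8/5 200/293 -1672/1465 -1844/1465 4 4 W
2 20/29 100/157 -3020/4553 -1690/4553 5 4 N
3 200/101 200/257 -35800/25957 -41300/25957 5 3 W
4 25/32 50/73 -3425/4672 -1025/2336 6 3 N
final 6 2 W

n=0: pose=(4,5,N); sL=25/41, sR=10/17; mL=-835/1394, mR=-220/697; mL+mR=-75/82 → advance -1; mR−mL=395/1394 → turn +1·90°
n=1: pose=(4,4,W); sL=8/5, sR=200/293; mL=-1672/1465, mR=-1844/1465; mL+mR=-12/5 → advance -1; mR−mL=-172/1465 → turn -1·90°
n=2: pose=(5,4,N); sL=20/29, sR=100/157; mL=-3020/4553, mR=-1690/4553; mL+mR=-30/29 → advance -1; mR−mL=1330/4553 → turn +1·90°
n=3: pose=(5,3,W); sL=200/101, sR=200/257; mL=-35800/25957, mR=-41300/25957; mL+mR=-300/101 → advance -1; mR−mL=-5500/25957 → turn -1·90°
n=4: pose=(6,3,N); sL=25/32, sR=50/73; mL=-3425/4672, mR=-1025/2336; mL+mR=-75/64 → advance -1; mR−mL=1375/4672 → turn +1·90°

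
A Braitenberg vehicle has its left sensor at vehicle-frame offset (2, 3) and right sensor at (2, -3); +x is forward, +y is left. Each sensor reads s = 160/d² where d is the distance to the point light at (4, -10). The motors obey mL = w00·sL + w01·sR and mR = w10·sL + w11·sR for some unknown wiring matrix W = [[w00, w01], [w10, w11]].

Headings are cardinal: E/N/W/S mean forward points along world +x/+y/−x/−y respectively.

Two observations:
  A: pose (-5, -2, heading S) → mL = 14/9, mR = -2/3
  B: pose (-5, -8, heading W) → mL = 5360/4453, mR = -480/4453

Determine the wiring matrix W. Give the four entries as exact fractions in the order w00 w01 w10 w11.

1/2 1/2 -1/2 1/2

obs A: pose=(-5,-2,S) → sL=20/9, sR=8/9, mL=14/9, mR=-2/3
obs B: pose=(-5,-8,W) → sL=80/61, sR=80/73, mL=5360/4453, mR=-480/4453
sensor matrix S = [[20/9, 8/9], [80/61, 80/73]]; det S = 16960/13359
solve [mL_A; mL_B] = S·[w00; w01] and [mR_A; mR_B] = S·[w10; w11]:
  w00 = 1/2, w01 = 1/2, w10 = -1/2, w11 = 1/2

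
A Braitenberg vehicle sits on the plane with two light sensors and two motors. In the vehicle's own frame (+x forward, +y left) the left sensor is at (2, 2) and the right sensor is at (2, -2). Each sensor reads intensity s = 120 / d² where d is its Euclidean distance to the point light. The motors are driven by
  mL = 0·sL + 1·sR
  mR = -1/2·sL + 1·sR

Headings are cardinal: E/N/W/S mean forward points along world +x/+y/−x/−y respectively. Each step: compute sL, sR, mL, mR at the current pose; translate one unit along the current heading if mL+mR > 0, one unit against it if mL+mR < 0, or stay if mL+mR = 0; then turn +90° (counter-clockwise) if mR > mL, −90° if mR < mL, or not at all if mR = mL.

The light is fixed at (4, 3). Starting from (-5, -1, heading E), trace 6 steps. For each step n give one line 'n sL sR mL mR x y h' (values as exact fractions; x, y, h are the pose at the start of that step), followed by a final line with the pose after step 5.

0 120/53 24/17 24/17 252/901 -5 -1 E
1 5/3 15/17 15/17 5/102 -4 -1 S
2 120/149 120/109 120/109 11340/16241 -4 -2 W
3 12/13 60/29 60/29 606/377 -5 -2 N
4 120/53 24/17 24/17 252/901 -5 -1 E
5 5/3 15/17 15/17 5/102 -4 -1 S
final -4 -2 W

n=0: pose=(-5,-1,E); sL=120/53, sR=24/17; mL=24/17, mR=252/901; mL+mR=1524/901 → advance +1; mR−mL=-60/53 → turn -1·90°
n=1: pose=(-4,-1,S); sL=5/3, sR=15/17; mL=15/17, mR=5/102; mL+mR=95/102 → advance +1; mR−mL=-5/6 → turn -1·90°
n=2: pose=(-4,-2,W); sL=120/149, sR=120/109; mL=120/109, mR=11340/16241; mL+mR=29220/16241 → advance +1; mR−mL=-60/149 → turn -1·90°
n=3: pose=(-5,-2,N); sL=12/13, sR=60/29; mL=60/29, mR=606/377; mL+mR=1386/377 → advance +1; mR−mL=-6/13 → turn -1·90°
n=4: pose=(-5,-1,E); sL=120/53, sR=24/17; mL=24/17, mR=252/901; mL+mR=1524/901 → advance +1; mR−mL=-60/53 → turn -1·90°
n=5: pose=(-4,-1,S); sL=5/3, sR=15/17; mL=15/17, mR=5/102; mL+mR=95/102 → advance +1; mR−mL=-5/6 → turn -1·90°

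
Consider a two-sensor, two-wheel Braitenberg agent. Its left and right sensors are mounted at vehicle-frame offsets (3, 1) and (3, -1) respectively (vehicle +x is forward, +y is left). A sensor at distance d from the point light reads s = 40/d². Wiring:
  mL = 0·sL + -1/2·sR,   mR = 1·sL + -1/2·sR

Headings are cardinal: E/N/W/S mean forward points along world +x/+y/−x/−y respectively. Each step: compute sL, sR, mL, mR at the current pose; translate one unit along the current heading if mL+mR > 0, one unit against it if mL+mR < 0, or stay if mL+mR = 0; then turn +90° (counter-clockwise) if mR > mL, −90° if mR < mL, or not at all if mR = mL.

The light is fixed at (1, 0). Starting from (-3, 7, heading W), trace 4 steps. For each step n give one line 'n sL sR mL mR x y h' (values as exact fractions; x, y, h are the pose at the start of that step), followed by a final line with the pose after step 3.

0 8/17 40/113 -20/113 564/1921 -3 7 W
1 5/4 10/13 -5/13 45/52 -4 7 S
2 40/53 40/29 -20/29 100/1537 -4 6 E
3 4/13 20/53 -10/53 82/689 -5 6 N
final -5 5 W

n=0: pose=(-3,7,W); sL=8/17, sR=40/113; mL=-20/113, mR=564/1921; mL+mR=224/1921 → advance +1; mR−mL=8/17 → turn +1·90°
n=1: pose=(-4,7,S); sL=5/4, sR=10/13; mL=-5/13, mR=45/52; mL+mR=25/52 → advance +1; mR−mL=5/4 → turn +1·90°
n=2: pose=(-4,6,E); sL=40/53, sR=40/29; mL=-20/29, mR=100/1537; mL+mR=-960/1537 → advance -1; mR−mL=40/53 → turn +1·90°
n=3: pose=(-5,6,N); sL=4/13, sR=20/53; mL=-10/53, mR=82/689; mL+mR=-48/689 → advance -1; mR−mL=4/13 → turn +1·90°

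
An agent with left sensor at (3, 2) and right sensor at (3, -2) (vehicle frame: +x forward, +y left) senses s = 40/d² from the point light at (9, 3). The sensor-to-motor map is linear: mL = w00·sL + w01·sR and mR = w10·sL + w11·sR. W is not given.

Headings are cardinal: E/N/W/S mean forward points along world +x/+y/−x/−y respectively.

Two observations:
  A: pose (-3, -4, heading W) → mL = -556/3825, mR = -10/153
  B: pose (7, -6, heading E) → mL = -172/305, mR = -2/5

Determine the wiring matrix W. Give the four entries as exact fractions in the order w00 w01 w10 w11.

obs A: pose=(-3,-4,W) → sL=20/153, sR=4/25, mL=-556/3825, mR=-10/153
obs B: pose=(7,-6,E) → sL=4/5, sR=20/61, mL=-172/305, mR=-2/5
sensor matrix S = [[20/153, 4/25], [4/5, 20/61]]; det S = -99328/1166625
solve [mL_A; mL_B] = S·[w00; w01] and [mR_A; mR_B] = S·[w10; w11]:
  w00 = -1/2, w01 = -1/2, w10 = -1/2, w11 = 0

-1/2 -1/2 -1/2 0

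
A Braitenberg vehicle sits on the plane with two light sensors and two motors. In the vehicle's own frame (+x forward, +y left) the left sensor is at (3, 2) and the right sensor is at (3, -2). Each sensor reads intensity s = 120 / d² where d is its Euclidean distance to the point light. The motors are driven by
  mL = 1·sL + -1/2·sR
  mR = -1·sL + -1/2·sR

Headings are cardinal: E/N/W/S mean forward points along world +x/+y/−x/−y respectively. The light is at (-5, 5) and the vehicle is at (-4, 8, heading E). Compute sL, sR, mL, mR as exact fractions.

left sensor world pos  = (-1, 10); dL² = 41
right sensor world pos = (-1, 6); dR² = 17
sL = 120/41 = 120/41
sR = 120/17 = 120/17
mL = 1·sL + -1/2·sR = -420/697
mR = -1·sL + -1/2·sR = -4500/697

120/41 120/17 -420/697 -4500/697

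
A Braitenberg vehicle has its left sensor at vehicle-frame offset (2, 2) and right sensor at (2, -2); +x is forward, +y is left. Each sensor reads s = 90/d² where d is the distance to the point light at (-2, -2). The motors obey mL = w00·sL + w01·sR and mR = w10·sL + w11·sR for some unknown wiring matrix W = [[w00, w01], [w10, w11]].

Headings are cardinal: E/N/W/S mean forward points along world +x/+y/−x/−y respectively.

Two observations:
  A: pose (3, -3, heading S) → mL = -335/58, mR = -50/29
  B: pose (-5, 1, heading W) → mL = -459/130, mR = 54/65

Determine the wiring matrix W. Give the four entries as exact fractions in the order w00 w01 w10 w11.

obs A: pose=(3,-3,S) → sL=45/29, sR=5, mL=-335/58, mR=-50/29
obs B: pose=(-5,1,W) → sL=45/13, sR=9/5, mL=-459/130, mR=54/65
sensor matrix S = [[45/29, 5], [45/13, 9/5]]; det S = -5472/377
solve [mL_A; mL_B] = S·[w00; w01] and [mR_A; mR_B] = S·[w10; w11]:
  w00 = -1/2, w01 = -1, w10 = 1/2, w11 = -1/2

-1/2 -1 1/2 -1/2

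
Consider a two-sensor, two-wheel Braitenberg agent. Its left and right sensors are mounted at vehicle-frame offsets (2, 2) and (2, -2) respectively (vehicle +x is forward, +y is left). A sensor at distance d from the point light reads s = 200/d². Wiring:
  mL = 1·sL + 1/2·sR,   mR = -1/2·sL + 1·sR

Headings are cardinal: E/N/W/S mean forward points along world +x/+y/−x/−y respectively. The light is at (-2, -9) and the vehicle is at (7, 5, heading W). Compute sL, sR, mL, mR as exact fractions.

200/193 40/61 16060/11773 1620/11773

left sensor world pos  = (5, 3); dL² = 193
right sensor world pos = (5, 7); dR² = 305
sL = 200/193 = 200/193
sR = 200/305 = 40/61
mL = 1·sL + 1/2·sR = 16060/11773
mR = -1/2·sL + 1·sR = 1620/11773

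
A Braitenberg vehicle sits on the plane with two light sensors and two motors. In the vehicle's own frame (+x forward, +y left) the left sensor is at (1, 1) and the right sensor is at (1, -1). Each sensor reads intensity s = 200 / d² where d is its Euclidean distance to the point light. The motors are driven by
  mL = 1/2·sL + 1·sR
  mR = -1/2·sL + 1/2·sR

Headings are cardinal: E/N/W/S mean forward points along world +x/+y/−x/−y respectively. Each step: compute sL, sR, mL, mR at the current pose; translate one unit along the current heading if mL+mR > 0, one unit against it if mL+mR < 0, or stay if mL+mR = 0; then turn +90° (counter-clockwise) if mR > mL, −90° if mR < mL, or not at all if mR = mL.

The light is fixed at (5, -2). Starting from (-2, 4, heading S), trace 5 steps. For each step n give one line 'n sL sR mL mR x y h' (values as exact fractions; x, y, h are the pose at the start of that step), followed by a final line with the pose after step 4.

n=0: pose=(-2,4,S); sL=200/61, sR=200/89; mL=21100/5429, mR=-2800/5429; mL+mR=300/89 → advance +1; mR−mL=-23900/5429 → turn -1·90°
n=1: pose=(-2,3,W); sL=5/2, sR=2; mL=13/4, mR=-1/4; mL+mR=3 → advance +1; mR−mL=-7/2 → turn -1·90°
n=2: pose=(-3,3,N); sL=200/117, sR=40/17; mL=6380/1989, mR=640/1989; mL+mR=60/17 → advance +1; mR−mL=-5740/1989 → turn -1·90°
n=3: pose=(-3,4,E); sL=100/49, sR=100/37; mL=6750/1813, mR=600/1813; mL+mR=150/37 → advance +1; mR−mL=-6150/1813 → turn -1·90°
n=4: pose=(-2,4,S); sL=200/61, sR=200/89; mL=21100/5429, mR=-2800/5429; mL+mR=300/89 → advance +1; mR−mL=-23900/5429 → turn -1·90°

0 200/61 200/89 21100/5429 -2800/5429 -2 4 S
1 5/2 2 13/4 -1/4 -2 3 W
2 200/117 40/17 6380/1989 640/1989 -3 3 N
3 100/49 100/37 6750/1813 600/1813 -3 4 E
4 200/61 200/89 21100/5429 -2800/5429 -2 4 S
final -2 3 W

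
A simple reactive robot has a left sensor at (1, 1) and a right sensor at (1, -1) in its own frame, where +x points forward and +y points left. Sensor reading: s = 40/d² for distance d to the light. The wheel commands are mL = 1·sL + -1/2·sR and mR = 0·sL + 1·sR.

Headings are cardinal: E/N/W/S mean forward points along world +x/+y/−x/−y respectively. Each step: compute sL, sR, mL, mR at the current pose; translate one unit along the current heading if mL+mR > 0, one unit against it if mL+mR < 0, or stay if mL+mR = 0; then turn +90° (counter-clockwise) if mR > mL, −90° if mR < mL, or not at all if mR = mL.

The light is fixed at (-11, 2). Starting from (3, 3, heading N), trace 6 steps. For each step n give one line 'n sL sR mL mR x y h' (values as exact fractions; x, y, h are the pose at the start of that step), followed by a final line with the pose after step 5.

0 40/173 40/229 5700/39617 40/229 3 3 N
1 4/17 20/89 186/1513 20/89 3 4 W
2 40/197 8/29 372/5713 8/29 2 4 S
3 1/5 10/49 24/245 10/49 2 3 E
4 40/173 40/229 5700/39617 40/229 3 3 N
5 4/17 20/89 186/1513 20/89 3 4 W
final 2 4 S

n=0: pose=(3,3,N); sL=40/173, sR=40/229; mL=5700/39617, mR=40/229; mL+mR=12620/39617 → advance +1; mR−mL=1220/39617 → turn +1·90°
n=1: pose=(3,4,W); sL=4/17, sR=20/89; mL=186/1513, mR=20/89; mL+mR=526/1513 → advance +1; mR−mL=154/1513 → turn +1·90°
n=2: pose=(2,4,S); sL=40/197, sR=8/29; mL=372/5713, mR=8/29; mL+mR=1948/5713 → advance +1; mR−mL=1204/5713 → turn +1·90°
n=3: pose=(2,3,E); sL=1/5, sR=10/49; mL=24/245, mR=10/49; mL+mR=74/245 → advance +1; mR−mL=26/245 → turn +1·90°
n=4: pose=(3,3,N); sL=40/173, sR=40/229; mL=5700/39617, mR=40/229; mL+mR=12620/39617 → advance +1; mR−mL=1220/39617 → turn +1·90°
n=5: pose=(3,4,W); sL=4/17, sR=20/89; mL=186/1513, mR=20/89; mL+mR=526/1513 → advance +1; mR−mL=154/1513 → turn +1·90°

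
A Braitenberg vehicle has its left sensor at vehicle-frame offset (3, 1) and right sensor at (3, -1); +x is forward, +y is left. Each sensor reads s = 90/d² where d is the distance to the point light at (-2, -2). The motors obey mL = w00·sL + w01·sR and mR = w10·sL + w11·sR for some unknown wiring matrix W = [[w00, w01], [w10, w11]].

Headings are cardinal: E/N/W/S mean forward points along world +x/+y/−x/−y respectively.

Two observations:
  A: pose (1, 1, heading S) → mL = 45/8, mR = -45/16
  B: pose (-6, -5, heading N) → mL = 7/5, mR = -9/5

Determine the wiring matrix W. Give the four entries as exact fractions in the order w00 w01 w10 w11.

obs A: pose=(1,1,S) → sL=45/8, sR=45/2, mL=45/8, mR=-45/16
obs B: pose=(-6,-5,N) → sL=18/5, sR=10, mL=7/5, mR=-9/5
sensor matrix S = [[45/8, 45/2], [18/5, 10]]; det S = -99/4
solve [mL_A; mL_B] = S·[w00; w01] and [mR_A; mR_B] = S·[w10; w11]:
  w00 = -1, w01 = 1/2, w10 = -1/2, w11 = 0

-1 1/2 -1/2 0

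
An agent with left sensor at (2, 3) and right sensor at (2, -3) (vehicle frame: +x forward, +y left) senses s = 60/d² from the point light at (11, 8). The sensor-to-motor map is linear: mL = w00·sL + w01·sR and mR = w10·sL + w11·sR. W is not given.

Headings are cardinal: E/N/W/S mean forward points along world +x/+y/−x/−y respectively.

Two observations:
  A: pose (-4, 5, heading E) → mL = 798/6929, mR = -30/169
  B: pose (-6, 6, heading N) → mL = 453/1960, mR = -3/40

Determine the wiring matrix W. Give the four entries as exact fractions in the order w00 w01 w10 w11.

obs A: pose=(-4,5,E) → sL=60/169, sR=12/41, mL=798/6929, mR=-30/169
obs B: pose=(-6,6,N) → sL=3/20, sR=15/49, mL=453/1960, mR=-3/40
sensor matrix S = [[60/169, 12/41], [3/20, 15/49]]; det S = 109971/1697605
solve [mL_A; mL_B] = S·[w00; w01] and [mR_A; mR_B] = S·[w10; w11]:
  w00 = -1/2, w01 = 1, w10 = -1/2, w11 = 0

-1/2 1 -1/2 0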